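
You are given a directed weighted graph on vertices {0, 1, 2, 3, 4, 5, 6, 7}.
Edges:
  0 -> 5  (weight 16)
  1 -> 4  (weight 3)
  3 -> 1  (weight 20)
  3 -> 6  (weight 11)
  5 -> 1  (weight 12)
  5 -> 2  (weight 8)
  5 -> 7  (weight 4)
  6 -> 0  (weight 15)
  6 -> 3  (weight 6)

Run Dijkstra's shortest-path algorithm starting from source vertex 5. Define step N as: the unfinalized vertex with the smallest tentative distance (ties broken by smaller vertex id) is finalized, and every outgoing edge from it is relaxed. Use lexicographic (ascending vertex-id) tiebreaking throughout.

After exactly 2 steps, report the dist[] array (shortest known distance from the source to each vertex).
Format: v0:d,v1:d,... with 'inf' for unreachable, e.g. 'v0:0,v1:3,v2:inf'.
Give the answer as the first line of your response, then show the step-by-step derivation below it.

v0:inf,v1:12,v2:8,v3:inf,v4:inf,v5:0,v6:inf,v7:4

step 1: dist = v0:inf,v1:12,v2:8,v3:inf,v4:inf,v5:0,v6:inf,v7:4
step 2: dist = v0:inf,v1:12,v2:8,v3:inf,v4:inf,v5:0,v6:inf,v7:4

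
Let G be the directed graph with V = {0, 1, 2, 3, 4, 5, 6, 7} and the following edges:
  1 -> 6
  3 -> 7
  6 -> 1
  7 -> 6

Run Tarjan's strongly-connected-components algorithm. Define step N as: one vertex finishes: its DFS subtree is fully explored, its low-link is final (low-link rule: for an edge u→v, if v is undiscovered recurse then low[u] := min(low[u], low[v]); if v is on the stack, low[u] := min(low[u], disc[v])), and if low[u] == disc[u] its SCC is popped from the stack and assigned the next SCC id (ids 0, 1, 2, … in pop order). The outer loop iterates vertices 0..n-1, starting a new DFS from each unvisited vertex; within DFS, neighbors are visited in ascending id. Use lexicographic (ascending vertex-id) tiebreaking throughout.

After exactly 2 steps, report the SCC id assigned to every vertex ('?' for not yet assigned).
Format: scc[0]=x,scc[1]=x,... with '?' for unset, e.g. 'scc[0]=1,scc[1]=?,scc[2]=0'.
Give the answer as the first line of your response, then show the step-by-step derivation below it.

scc[0]=0,scc[1]=?,scc[2]=?,scc[3]=?,scc[4]=?,scc[5]=?,scc[6]=?,scc[7]=?

step 1: low=(low[0]=0,low[1]=?,low[2]=?,low[3]=?,low[4]=?,low[5]=?,low[6]=?,low[7]=?); scc=(scc[0]=0,scc[1]=?,scc[2]=?,scc[3]=?,scc[4]=?,scc[5]=?,scc[6]=?,scc[7]=?)
step 2: low=(low[0]=0,low[1]=1,low[2]=?,low[3]=?,low[4]=?,low[5]=?,low[6]=1,low[7]=?); scc=(scc[0]=0,scc[1]=?,scc[2]=?,scc[3]=?,scc[4]=?,scc[5]=?,scc[6]=?,scc[7]=?)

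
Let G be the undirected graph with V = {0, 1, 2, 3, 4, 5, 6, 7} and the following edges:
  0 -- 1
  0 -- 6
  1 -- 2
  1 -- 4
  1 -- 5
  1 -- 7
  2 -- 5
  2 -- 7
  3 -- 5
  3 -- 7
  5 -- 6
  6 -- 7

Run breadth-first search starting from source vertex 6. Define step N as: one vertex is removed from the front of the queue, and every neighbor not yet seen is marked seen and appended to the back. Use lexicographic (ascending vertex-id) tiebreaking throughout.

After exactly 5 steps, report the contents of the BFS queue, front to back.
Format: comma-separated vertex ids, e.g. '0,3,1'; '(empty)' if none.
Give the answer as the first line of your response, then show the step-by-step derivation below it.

2,3,4

step 1: dequeue 6; queue=[0,5,7]; order=6
step 2: dequeue 0; queue=[5,7,1]; order=6,0
step 3: dequeue 5; queue=[7,1,2,3]; order=6,0,5
step 4: dequeue 7; queue=[1,2,3]; order=6,0,5,7
step 5: dequeue 1; queue=[2,3,4]; order=6,0,5,7,1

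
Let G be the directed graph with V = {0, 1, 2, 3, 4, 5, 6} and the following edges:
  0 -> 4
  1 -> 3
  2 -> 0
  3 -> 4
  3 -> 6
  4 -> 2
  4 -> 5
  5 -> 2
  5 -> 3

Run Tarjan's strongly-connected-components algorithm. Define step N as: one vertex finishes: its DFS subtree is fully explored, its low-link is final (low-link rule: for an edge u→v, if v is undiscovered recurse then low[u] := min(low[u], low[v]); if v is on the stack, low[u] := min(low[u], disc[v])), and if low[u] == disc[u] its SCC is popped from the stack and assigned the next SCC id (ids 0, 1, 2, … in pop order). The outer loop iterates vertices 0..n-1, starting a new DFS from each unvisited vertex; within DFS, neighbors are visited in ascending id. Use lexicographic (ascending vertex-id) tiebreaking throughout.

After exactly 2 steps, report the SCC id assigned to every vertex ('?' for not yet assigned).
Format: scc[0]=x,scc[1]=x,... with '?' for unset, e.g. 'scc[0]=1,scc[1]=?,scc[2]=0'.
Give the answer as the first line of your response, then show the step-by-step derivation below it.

scc[0]=?,scc[1]=?,scc[2]=?,scc[3]=?,scc[4]=?,scc[5]=?,scc[6]=0

step 1: low=(low[0]=0,low[1]=?,low[2]=0,low[3]=?,low[4]=1,low[5]=?,low[6]=?); scc=(scc[0]=?,scc[1]=?,scc[2]=?,scc[3]=?,scc[4]=?,scc[5]=?,scc[6]=?)
step 2: low=(low[0]=0,low[1]=?,low[2]=0,low[3]=1,low[4]=0,low[5]=2,low[6]=5); scc=(scc[0]=?,scc[1]=?,scc[2]=?,scc[3]=?,scc[4]=?,scc[5]=?,scc[6]=0)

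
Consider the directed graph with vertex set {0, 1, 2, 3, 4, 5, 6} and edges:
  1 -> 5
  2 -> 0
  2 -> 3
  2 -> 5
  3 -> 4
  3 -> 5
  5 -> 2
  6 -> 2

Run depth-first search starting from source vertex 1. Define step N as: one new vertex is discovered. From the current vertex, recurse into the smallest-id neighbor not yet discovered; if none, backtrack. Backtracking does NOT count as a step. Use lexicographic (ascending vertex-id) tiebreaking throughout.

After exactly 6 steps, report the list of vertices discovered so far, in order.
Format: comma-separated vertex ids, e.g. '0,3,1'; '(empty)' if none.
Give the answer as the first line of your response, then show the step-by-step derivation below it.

1,5,2,0,3,4

step 1: discover 1; path=1; order=1
step 2: discover 5; path=1>5; order=1,5
step 3: discover 2; path=1>5>2; order=1,5,2
step 4: discover 0; path=1>5>2>0; order=1,5,2,0
step 5: discover 3; path=1>5>2>3; order=1,5,2,0,3
step 6: discover 4; path=1>5>2>3>4; order=1,5,2,0,3,4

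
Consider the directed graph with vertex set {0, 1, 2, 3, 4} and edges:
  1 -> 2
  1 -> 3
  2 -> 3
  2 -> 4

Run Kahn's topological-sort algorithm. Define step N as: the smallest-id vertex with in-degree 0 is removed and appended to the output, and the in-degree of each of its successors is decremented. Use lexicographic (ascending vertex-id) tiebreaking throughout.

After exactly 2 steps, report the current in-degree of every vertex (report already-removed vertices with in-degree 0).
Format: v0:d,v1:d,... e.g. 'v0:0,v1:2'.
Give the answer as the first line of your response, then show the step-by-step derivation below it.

v0:0,v1:0,v2:0,v3:1,v4:1

step 1: output 0; order=[0]; indeg=(0,0,1,2,1)
step 2: output 1; order=[0,1]; indeg=(0,0,0,1,1)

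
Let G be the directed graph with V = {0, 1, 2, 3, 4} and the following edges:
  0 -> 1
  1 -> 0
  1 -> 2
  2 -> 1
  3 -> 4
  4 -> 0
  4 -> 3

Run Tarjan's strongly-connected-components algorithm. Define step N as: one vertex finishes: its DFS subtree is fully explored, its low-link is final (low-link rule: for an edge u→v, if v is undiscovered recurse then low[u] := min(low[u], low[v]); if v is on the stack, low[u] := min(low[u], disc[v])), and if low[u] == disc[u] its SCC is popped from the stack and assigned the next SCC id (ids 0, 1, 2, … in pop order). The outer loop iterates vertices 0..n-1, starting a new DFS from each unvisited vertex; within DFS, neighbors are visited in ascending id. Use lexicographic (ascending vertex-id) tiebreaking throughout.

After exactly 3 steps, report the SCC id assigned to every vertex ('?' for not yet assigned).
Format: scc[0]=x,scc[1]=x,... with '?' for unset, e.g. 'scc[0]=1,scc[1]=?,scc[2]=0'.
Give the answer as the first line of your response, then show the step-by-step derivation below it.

scc[0]=0,scc[1]=0,scc[2]=0,scc[3]=?,scc[4]=?

step 1: low=(low[0]=0,low[1]=0,low[2]=1,low[3]=?,low[4]=?); scc=(scc[0]=?,scc[1]=?,scc[2]=?,scc[3]=?,scc[4]=?)
step 2: low=(low[0]=0,low[1]=0,low[2]=1,low[3]=?,low[4]=?); scc=(scc[0]=?,scc[1]=?,scc[2]=?,scc[3]=?,scc[4]=?)
step 3: low=(low[0]=0,low[1]=0,low[2]=1,low[3]=?,low[4]=?); scc=(scc[0]=0,scc[1]=0,scc[2]=0,scc[3]=?,scc[4]=?)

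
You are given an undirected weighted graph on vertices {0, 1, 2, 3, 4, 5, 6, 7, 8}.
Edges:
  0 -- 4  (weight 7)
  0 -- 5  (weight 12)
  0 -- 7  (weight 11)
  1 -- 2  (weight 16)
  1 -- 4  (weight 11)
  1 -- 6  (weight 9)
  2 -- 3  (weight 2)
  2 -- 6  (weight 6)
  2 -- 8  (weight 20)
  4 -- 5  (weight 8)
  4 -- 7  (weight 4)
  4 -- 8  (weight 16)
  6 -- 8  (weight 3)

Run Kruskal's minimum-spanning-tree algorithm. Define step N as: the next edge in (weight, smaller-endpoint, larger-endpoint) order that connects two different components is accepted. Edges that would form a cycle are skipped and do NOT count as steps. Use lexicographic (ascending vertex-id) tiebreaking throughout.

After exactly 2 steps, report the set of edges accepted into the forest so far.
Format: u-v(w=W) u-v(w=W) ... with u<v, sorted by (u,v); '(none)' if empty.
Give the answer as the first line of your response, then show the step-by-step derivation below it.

2-3(w=2) 6-8(w=3)

step 1: add edge 2-3 (w=2); MST = {2-3(w=2)}
step 2: add edge 6-8 (w=3); MST = {2-3(w=2) 6-8(w=3)}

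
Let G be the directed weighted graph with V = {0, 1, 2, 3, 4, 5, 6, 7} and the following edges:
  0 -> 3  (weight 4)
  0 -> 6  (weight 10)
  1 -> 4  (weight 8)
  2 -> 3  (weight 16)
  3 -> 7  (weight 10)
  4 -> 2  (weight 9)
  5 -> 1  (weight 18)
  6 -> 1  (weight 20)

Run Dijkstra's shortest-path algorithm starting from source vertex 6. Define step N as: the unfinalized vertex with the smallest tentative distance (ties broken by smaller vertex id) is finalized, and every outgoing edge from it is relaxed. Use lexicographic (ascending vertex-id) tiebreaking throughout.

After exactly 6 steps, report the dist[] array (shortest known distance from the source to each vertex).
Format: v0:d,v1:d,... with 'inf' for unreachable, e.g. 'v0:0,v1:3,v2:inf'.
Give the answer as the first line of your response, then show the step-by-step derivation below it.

v0:inf,v1:20,v2:37,v3:53,v4:28,v5:inf,v6:0,v7:63

step 1: dist = v0:inf,v1:20,v2:inf,v3:inf,v4:inf,v5:inf,v6:0,v7:inf
step 2: dist = v0:inf,v1:20,v2:inf,v3:inf,v4:28,v5:inf,v6:0,v7:inf
step 3: dist = v0:inf,v1:20,v2:37,v3:inf,v4:28,v5:inf,v6:0,v7:inf
step 4: dist = v0:inf,v1:20,v2:37,v3:53,v4:28,v5:inf,v6:0,v7:inf
step 5: dist = v0:inf,v1:20,v2:37,v3:53,v4:28,v5:inf,v6:0,v7:63
step 6: dist = v0:inf,v1:20,v2:37,v3:53,v4:28,v5:inf,v6:0,v7:63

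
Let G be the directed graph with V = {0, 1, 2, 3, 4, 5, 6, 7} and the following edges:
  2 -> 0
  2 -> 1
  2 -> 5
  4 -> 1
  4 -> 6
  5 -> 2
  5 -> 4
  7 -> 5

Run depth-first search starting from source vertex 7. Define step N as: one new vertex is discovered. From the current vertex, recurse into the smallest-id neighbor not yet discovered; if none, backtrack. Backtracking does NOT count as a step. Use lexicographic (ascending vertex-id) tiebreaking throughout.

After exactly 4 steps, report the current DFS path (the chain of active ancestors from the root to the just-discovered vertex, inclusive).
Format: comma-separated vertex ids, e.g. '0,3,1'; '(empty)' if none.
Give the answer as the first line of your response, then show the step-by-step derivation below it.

7,5,2,0

step 1: discover 7; path=7; order=7
step 2: discover 5; path=7>5; order=7,5
step 3: discover 2; path=7>5>2; order=7,5,2
step 4: discover 0; path=7>5>2>0; order=7,5,2,0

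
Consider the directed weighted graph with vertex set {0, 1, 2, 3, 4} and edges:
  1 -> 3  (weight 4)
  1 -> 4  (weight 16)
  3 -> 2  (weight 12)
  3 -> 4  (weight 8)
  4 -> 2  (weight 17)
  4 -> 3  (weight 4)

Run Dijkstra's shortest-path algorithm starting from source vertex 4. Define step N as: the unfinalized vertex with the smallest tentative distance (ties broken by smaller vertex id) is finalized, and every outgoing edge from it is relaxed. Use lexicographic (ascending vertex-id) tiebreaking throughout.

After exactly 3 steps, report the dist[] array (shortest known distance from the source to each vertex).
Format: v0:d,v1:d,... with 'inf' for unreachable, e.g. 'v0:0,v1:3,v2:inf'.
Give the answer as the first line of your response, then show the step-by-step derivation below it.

v0:inf,v1:inf,v2:16,v3:4,v4:0

step 1: dist = v0:inf,v1:inf,v2:17,v3:4,v4:0
step 2: dist = v0:inf,v1:inf,v2:16,v3:4,v4:0
step 3: dist = v0:inf,v1:inf,v2:16,v3:4,v4:0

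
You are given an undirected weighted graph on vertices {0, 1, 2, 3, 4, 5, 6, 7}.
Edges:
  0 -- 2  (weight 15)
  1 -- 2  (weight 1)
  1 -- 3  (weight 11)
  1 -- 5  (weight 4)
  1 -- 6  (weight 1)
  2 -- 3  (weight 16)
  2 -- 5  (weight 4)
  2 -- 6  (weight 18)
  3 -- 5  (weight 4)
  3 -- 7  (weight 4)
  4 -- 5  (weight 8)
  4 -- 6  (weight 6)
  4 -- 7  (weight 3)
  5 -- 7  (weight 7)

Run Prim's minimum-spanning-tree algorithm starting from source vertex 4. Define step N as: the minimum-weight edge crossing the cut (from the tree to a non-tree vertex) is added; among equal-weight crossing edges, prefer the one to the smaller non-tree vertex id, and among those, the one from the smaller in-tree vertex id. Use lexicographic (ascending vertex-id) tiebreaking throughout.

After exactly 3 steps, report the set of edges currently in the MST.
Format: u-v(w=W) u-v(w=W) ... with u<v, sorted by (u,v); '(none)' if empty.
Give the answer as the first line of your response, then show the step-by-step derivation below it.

3-5(w=4) 3-7(w=4) 4-7(w=3)

step 1: add edge 4-7 (w=3); MST = {4-7(w=3)}
step 2: add edge 3-7 (w=4); MST = {3-7(w=4) 4-7(w=3)}
step 3: add edge 3-5 (w=4); MST = {3-5(w=4) 3-7(w=4) 4-7(w=3)}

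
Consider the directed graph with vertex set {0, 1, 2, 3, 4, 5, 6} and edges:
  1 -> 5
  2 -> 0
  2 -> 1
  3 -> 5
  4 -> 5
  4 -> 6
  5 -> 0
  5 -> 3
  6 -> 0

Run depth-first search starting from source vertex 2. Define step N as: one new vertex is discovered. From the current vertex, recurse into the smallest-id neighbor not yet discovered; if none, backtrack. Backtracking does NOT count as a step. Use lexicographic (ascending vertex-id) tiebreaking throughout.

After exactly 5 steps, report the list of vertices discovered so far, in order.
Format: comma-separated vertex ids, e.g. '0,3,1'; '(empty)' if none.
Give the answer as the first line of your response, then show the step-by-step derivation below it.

2,0,1,5,3

step 1: discover 2; path=2; order=2
step 2: discover 0; path=2>0; order=2,0
step 3: discover 1; path=2>1; order=2,0,1
step 4: discover 5; path=2>1>5; order=2,0,1,5
step 5: discover 3; path=2>1>5>3; order=2,0,1,5,3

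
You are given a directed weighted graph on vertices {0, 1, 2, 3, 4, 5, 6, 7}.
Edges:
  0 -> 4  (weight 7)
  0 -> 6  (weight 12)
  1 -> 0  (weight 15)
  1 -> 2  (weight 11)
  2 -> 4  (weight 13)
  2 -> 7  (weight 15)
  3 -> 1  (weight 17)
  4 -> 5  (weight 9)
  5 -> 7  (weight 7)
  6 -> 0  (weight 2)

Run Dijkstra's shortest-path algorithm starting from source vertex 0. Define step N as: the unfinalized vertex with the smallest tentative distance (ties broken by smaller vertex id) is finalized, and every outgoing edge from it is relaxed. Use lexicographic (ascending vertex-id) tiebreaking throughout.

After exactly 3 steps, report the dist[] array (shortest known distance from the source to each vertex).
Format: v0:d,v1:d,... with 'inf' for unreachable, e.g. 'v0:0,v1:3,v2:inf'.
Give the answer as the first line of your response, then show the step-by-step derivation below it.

v0:0,v1:inf,v2:inf,v3:inf,v4:7,v5:16,v6:12,v7:inf

step 1: dist = v0:0,v1:inf,v2:inf,v3:inf,v4:7,v5:inf,v6:12,v7:inf
step 2: dist = v0:0,v1:inf,v2:inf,v3:inf,v4:7,v5:16,v6:12,v7:inf
step 3: dist = v0:0,v1:inf,v2:inf,v3:inf,v4:7,v5:16,v6:12,v7:inf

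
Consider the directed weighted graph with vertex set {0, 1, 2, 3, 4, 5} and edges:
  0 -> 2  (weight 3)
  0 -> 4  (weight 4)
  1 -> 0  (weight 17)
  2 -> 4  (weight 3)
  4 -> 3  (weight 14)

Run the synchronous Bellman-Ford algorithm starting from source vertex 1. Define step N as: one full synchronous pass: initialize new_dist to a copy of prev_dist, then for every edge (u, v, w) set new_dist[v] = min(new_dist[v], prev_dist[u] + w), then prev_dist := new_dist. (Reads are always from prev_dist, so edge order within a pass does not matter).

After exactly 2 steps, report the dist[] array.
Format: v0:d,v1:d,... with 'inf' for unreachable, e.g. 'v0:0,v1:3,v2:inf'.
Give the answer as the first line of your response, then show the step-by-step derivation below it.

v0:17,v1:0,v2:20,v3:inf,v4:21,v5:inf

step 1: dist = v0:17,v1:0,v2:inf,v3:inf,v4:inf,v5:inf
step 2: dist = v0:17,v1:0,v2:20,v3:inf,v4:21,v5:inf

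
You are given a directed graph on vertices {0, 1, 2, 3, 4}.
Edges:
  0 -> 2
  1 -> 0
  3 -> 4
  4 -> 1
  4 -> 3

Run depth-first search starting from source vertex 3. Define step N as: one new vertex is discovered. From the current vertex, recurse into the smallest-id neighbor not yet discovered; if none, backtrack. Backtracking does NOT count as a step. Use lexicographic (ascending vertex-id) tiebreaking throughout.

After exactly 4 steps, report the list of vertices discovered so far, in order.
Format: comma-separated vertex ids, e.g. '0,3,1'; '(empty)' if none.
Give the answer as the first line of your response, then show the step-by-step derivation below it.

3,4,1,0

step 1: discover 3; path=3; order=3
step 2: discover 4; path=3>4; order=3,4
step 3: discover 1; path=3>4>1; order=3,4,1
step 4: discover 0; path=3>4>1>0; order=3,4,1,0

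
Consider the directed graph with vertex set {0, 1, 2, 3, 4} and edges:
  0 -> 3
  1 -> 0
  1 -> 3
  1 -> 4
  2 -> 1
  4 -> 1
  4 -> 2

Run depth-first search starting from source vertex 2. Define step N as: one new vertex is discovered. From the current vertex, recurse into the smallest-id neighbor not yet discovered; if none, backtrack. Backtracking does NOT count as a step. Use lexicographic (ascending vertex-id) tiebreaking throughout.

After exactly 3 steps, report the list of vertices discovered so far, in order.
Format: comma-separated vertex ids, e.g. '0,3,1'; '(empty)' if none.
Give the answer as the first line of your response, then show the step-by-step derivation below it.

2,1,0

step 1: discover 2; path=2; order=2
step 2: discover 1; path=2>1; order=2,1
step 3: discover 0; path=2>1>0; order=2,1,0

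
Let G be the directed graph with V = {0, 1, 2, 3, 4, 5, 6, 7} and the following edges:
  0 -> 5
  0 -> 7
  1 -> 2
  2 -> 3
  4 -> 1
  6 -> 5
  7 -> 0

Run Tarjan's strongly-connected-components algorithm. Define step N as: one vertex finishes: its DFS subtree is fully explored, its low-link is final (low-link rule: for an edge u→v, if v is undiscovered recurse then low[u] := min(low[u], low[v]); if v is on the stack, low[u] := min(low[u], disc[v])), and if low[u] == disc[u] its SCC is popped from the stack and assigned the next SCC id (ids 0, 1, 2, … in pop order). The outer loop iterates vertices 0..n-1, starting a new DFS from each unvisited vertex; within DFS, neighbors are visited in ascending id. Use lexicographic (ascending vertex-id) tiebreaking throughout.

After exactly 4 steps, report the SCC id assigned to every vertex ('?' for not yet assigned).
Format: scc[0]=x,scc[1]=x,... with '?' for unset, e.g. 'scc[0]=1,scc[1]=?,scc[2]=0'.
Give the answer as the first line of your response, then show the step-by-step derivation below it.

scc[0]=1,scc[1]=?,scc[2]=?,scc[3]=2,scc[4]=?,scc[5]=0,scc[6]=?,scc[7]=1

step 1: low=(low[0]=0,low[1]=?,low[2]=?,low[3]=?,low[4]=?,low[5]=1,low[6]=?,low[7]=?); scc=(scc[0]=?,scc[1]=?,scc[2]=?,scc[3]=?,scc[4]=?,scc[5]=0,scc[6]=?,scc[7]=?)
step 2: low=(low[0]=0,low[1]=?,low[2]=?,low[3]=?,low[4]=?,low[5]=1,low[6]=?,low[7]=0); scc=(scc[0]=?,scc[1]=?,scc[2]=?,scc[3]=?,scc[4]=?,scc[5]=0,scc[6]=?,scc[7]=?)
step 3: low=(low[0]=0,low[1]=?,low[2]=?,low[3]=?,low[4]=?,low[5]=1,low[6]=?,low[7]=0); scc=(scc[0]=1,scc[1]=?,scc[2]=?,scc[3]=?,scc[4]=?,scc[5]=0,scc[6]=?,scc[7]=1)
step 4: low=(low[0]=0,low[1]=3,low[2]=4,low[3]=5,low[4]=?,low[5]=1,low[6]=?,low[7]=0); scc=(scc[0]=1,scc[1]=?,scc[2]=?,scc[3]=2,scc[4]=?,scc[5]=0,scc[6]=?,scc[7]=1)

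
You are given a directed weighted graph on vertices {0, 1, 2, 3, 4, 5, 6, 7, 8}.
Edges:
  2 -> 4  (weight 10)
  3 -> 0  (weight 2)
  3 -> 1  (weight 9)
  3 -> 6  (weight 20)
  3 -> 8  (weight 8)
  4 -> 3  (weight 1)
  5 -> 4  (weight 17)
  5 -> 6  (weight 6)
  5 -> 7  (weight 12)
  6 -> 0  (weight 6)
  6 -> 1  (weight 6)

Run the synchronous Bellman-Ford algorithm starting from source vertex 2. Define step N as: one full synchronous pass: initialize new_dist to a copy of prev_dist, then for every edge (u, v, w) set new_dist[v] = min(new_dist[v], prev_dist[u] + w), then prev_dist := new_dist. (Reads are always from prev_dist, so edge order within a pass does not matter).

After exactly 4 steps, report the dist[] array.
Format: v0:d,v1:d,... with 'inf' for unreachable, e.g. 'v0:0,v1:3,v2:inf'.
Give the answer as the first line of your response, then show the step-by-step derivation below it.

v0:13,v1:20,v2:0,v3:11,v4:10,v5:inf,v6:31,v7:inf,v8:19

step 1: dist = v0:inf,v1:inf,v2:0,v3:inf,v4:10,v5:inf,v6:inf,v7:inf,v8:inf
step 2: dist = v0:inf,v1:inf,v2:0,v3:11,v4:10,v5:inf,v6:inf,v7:inf,v8:inf
step 3: dist = v0:13,v1:20,v2:0,v3:11,v4:10,v5:inf,v6:31,v7:inf,v8:19
step 4: dist = v0:13,v1:20,v2:0,v3:11,v4:10,v5:inf,v6:31,v7:inf,v8:19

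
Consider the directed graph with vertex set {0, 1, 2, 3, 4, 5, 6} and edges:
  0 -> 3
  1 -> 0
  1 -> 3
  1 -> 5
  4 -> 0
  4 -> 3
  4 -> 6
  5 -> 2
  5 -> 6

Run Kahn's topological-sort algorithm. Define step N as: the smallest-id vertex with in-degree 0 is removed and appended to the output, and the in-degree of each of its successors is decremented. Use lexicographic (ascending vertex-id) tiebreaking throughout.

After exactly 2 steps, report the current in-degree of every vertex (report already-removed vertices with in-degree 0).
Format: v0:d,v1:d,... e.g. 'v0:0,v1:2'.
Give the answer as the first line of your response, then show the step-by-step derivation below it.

v0:0,v1:0,v2:1,v3:1,v4:0,v5:0,v6:1

step 1: output 1; order=[1]; indeg=(1,0,1,2,0,0,2)
step 2: output 4; order=[1,4]; indeg=(0,0,1,1,0,0,1)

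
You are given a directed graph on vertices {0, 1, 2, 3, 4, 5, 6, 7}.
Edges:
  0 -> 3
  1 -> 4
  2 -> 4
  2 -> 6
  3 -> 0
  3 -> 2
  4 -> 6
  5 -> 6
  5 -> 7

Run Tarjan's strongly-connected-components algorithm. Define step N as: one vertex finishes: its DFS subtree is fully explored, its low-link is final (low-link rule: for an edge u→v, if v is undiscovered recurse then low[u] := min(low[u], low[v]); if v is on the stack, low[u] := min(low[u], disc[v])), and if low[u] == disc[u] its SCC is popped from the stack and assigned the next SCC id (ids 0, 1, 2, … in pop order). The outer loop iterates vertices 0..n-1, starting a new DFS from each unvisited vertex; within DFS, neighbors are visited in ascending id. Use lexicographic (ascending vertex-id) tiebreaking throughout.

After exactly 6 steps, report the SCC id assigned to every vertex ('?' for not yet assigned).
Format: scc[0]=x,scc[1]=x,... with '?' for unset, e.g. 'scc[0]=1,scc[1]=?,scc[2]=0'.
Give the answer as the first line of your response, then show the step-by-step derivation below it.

scc[0]=3,scc[1]=4,scc[2]=2,scc[3]=3,scc[4]=1,scc[5]=?,scc[6]=0,scc[7]=?

step 1: low=(low[0]=0,low[1]=?,low[2]=2,low[3]=0,low[4]=3,low[5]=?,low[6]=4,low[7]=?); scc=(scc[0]=?,scc[1]=?,scc[2]=?,scc[3]=?,scc[4]=?,scc[5]=?,scc[6]=0,scc[7]=?)
step 2: low=(low[0]=0,low[1]=?,low[2]=2,low[3]=0,low[4]=3,low[5]=?,low[6]=4,low[7]=?); scc=(scc[0]=?,scc[1]=?,scc[2]=?,scc[3]=?,scc[4]=1,scc[5]=?,scc[6]=0,scc[7]=?)
step 3: low=(low[0]=0,low[1]=?,low[2]=2,low[3]=0,low[4]=3,low[5]=?,low[6]=4,low[7]=?); scc=(scc[0]=?,scc[1]=?,scc[2]=2,scc[3]=?,scc[4]=1,scc[5]=?,scc[6]=0,scc[7]=?)
step 4: low=(low[0]=0,low[1]=?,low[2]=2,low[3]=0,low[4]=3,low[5]=?,low[6]=4,low[7]=?); scc=(scc[0]=?,scc[1]=?,scc[2]=2,scc[3]=?,scc[4]=1,scc[5]=?,scc[6]=0,scc[7]=?)
step 5: low=(low[0]=0,low[1]=?,low[2]=2,low[3]=0,low[4]=3,low[5]=?,low[6]=4,low[7]=?); scc=(scc[0]=3,scc[1]=?,scc[2]=2,scc[3]=3,scc[4]=1,scc[5]=?,scc[6]=0,scc[7]=?)
step 6: low=(low[0]=0,low[1]=5,low[2]=2,low[3]=0,low[4]=3,low[5]=?,low[6]=4,low[7]=?); scc=(scc[0]=3,scc[1]=4,scc[2]=2,scc[3]=3,scc[4]=1,scc[5]=?,scc[6]=0,scc[7]=?)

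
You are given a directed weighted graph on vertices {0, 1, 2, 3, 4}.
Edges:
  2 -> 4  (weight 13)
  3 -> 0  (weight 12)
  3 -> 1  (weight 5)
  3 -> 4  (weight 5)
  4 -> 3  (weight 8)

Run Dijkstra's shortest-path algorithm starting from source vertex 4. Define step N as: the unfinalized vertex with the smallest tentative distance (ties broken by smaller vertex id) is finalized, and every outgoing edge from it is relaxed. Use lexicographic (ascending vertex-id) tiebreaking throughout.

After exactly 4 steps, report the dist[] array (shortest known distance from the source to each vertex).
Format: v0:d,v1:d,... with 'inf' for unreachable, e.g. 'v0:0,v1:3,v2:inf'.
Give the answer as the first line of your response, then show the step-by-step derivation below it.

v0:20,v1:13,v2:inf,v3:8,v4:0

step 1: dist = v0:inf,v1:inf,v2:inf,v3:8,v4:0
step 2: dist = v0:20,v1:13,v2:inf,v3:8,v4:0
step 3: dist = v0:20,v1:13,v2:inf,v3:8,v4:0
step 4: dist = v0:20,v1:13,v2:inf,v3:8,v4:0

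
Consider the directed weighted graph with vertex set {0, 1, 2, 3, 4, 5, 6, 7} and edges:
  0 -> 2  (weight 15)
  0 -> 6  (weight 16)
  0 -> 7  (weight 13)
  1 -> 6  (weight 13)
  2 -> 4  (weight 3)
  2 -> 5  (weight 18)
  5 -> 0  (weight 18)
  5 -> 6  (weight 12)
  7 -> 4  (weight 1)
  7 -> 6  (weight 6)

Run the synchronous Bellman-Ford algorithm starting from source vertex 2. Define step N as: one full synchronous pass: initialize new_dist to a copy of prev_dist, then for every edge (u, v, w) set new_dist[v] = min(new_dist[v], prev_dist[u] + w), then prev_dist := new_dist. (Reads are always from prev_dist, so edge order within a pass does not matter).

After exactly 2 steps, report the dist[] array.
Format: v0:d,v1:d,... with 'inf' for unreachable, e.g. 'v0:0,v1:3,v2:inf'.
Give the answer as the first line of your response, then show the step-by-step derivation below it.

v0:36,v1:inf,v2:0,v3:inf,v4:3,v5:18,v6:30,v7:inf

step 1: dist = v0:inf,v1:inf,v2:0,v3:inf,v4:3,v5:18,v6:inf,v7:inf
step 2: dist = v0:36,v1:inf,v2:0,v3:inf,v4:3,v5:18,v6:30,v7:inf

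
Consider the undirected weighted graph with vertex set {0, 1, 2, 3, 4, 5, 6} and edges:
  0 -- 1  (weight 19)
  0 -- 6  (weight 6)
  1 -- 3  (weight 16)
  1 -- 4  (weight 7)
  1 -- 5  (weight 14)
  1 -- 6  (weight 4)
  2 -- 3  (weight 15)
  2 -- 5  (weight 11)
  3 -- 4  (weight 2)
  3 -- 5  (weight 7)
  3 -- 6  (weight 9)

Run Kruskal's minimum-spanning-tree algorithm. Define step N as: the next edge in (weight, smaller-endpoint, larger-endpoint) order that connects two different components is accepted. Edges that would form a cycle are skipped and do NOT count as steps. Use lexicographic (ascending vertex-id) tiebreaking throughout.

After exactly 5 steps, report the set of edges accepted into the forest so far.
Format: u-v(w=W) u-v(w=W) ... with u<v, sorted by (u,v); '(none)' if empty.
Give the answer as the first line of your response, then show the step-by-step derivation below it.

0-6(w=6) 1-4(w=7) 1-6(w=4) 3-4(w=2) 3-5(w=7)

step 1: add edge 3-4 (w=2); MST = {3-4(w=2)}
step 2: add edge 1-6 (w=4); MST = {1-6(w=4) 3-4(w=2)}
step 3: add edge 0-6 (w=6); MST = {0-6(w=6) 1-6(w=4) 3-4(w=2)}
step 4: add edge 1-4 (w=7); MST = {0-6(w=6) 1-4(w=7) 1-6(w=4) 3-4(w=2)}
step 5: add edge 3-5 (w=7); MST = {0-6(w=6) 1-4(w=7) 1-6(w=4) 3-4(w=2) 3-5(w=7)}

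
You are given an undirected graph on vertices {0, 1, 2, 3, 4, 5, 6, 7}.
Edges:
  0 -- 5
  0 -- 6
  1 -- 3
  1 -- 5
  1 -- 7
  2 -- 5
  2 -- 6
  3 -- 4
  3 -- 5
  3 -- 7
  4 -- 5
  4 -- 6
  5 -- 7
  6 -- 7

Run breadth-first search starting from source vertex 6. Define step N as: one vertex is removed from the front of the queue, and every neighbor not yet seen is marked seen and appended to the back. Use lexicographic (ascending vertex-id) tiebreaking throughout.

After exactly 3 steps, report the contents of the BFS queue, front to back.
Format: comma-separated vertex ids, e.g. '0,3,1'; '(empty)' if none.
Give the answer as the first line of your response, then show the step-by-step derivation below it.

4,7,5

step 1: dequeue 6; queue=[0,2,4,7]; order=6
step 2: dequeue 0; queue=[2,4,7,5]; order=6,0
step 3: dequeue 2; queue=[4,7,5]; order=6,0,2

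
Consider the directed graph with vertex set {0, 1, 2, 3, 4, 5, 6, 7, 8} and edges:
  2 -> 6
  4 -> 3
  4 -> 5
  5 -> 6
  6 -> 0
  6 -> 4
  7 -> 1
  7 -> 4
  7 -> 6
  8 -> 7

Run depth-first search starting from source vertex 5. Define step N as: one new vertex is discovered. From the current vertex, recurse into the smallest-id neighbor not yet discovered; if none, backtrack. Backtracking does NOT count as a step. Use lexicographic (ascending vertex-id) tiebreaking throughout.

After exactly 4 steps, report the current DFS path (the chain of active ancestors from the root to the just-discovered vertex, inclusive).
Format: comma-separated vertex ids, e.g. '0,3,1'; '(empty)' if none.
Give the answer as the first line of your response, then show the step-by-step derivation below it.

5,6,4

step 1: discover 5; path=5; order=5
step 2: discover 6; path=5>6; order=5,6
step 3: discover 0; path=5>6>0; order=5,6,0
step 4: discover 4; path=5>6>4; order=5,6,0,4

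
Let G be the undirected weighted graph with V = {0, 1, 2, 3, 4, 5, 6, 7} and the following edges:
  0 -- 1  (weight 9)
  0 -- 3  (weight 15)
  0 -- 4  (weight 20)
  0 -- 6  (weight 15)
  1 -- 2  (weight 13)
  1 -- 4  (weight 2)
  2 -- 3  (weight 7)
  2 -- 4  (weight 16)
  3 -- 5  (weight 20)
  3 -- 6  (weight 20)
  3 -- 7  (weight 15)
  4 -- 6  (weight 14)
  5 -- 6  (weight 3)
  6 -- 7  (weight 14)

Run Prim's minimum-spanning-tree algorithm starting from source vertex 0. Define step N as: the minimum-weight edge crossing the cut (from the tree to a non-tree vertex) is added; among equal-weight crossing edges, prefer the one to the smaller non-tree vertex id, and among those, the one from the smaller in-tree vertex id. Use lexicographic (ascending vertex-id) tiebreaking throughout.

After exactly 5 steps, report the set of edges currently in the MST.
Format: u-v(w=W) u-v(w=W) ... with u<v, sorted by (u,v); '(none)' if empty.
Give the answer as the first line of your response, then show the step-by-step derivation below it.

0-1(w=9) 1-2(w=13) 1-4(w=2) 2-3(w=7) 4-6(w=14)

step 1: add edge 0-1 (w=9); MST = {0-1(w=9)}
step 2: add edge 1-4 (w=2); MST = {0-1(w=9) 1-4(w=2)}
step 3: add edge 1-2 (w=13); MST = {0-1(w=9) 1-2(w=13) 1-4(w=2)}
step 4: add edge 2-3 (w=7); MST = {0-1(w=9) 1-2(w=13) 1-4(w=2) 2-3(w=7)}
step 5: add edge 4-6 (w=14); MST = {0-1(w=9) 1-2(w=13) 1-4(w=2) 2-3(w=7) 4-6(w=14)}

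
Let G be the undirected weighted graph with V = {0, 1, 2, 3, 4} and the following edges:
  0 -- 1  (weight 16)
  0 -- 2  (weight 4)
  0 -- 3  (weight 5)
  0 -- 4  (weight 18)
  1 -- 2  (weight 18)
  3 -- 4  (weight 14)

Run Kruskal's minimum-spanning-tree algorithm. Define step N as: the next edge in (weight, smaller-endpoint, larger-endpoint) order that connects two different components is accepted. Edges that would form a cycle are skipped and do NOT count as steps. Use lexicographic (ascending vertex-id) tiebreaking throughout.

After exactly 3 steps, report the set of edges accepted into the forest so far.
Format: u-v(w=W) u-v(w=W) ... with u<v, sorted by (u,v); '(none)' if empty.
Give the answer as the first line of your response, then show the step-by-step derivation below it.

0-2(w=4) 0-3(w=5) 3-4(w=14)

step 1: add edge 0-2 (w=4); MST = {0-2(w=4)}
step 2: add edge 0-3 (w=5); MST = {0-2(w=4) 0-3(w=5)}
step 3: add edge 3-4 (w=14); MST = {0-2(w=4) 0-3(w=5) 3-4(w=14)}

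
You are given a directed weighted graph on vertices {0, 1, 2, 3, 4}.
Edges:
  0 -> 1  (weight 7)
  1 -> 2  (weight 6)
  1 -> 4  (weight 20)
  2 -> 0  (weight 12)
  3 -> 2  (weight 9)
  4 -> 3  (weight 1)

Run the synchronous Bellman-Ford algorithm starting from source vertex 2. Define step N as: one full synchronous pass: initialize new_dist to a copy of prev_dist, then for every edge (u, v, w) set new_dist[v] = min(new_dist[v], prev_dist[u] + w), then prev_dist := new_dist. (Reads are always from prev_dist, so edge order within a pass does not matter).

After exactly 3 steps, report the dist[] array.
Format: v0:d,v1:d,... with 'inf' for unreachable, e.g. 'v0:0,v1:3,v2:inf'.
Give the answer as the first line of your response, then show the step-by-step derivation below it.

v0:12,v1:19,v2:0,v3:inf,v4:39

step 1: dist = v0:12,v1:inf,v2:0,v3:inf,v4:inf
step 2: dist = v0:12,v1:19,v2:0,v3:inf,v4:inf
step 3: dist = v0:12,v1:19,v2:0,v3:inf,v4:39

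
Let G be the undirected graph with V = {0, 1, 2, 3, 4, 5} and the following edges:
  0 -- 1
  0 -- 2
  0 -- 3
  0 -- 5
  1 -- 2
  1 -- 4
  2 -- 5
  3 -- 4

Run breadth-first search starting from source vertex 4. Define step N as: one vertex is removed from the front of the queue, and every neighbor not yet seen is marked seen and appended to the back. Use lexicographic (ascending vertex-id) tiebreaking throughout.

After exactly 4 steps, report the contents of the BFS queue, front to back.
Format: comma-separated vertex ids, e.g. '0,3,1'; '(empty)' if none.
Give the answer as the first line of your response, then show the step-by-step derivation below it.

2,5

step 1: dequeue 4; queue=[1,3]; order=4
step 2: dequeue 1; queue=[3,0,2]; order=4,1
step 3: dequeue 3; queue=[0,2]; order=4,1,3
step 4: dequeue 0; queue=[2,5]; order=4,1,3,0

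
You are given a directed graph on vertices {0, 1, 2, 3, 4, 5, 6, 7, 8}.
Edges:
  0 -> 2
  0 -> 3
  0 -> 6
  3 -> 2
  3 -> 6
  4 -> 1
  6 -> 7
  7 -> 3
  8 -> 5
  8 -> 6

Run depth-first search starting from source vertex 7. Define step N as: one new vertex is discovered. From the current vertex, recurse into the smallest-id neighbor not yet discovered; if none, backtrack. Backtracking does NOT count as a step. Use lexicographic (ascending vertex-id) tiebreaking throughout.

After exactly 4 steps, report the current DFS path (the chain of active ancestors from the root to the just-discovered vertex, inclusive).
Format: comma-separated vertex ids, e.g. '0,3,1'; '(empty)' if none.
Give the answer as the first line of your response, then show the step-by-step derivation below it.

7,3,6

step 1: discover 7; path=7; order=7
step 2: discover 3; path=7>3; order=7,3
step 3: discover 2; path=7>3>2; order=7,3,2
step 4: discover 6; path=7>3>6; order=7,3,2,6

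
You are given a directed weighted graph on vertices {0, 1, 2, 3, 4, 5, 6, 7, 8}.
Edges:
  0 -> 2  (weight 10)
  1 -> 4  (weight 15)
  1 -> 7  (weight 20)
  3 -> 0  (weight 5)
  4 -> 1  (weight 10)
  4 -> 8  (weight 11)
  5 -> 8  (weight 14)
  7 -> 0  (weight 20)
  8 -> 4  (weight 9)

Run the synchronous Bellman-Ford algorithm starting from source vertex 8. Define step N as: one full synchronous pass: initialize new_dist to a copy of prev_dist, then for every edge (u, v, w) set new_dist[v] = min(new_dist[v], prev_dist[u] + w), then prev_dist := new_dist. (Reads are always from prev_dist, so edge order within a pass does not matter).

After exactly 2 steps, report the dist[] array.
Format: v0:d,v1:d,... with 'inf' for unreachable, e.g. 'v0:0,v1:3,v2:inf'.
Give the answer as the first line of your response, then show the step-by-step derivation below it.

v0:inf,v1:19,v2:inf,v3:inf,v4:9,v5:inf,v6:inf,v7:inf,v8:0

step 1: dist = v0:inf,v1:inf,v2:inf,v3:inf,v4:9,v5:inf,v6:inf,v7:inf,v8:0
step 2: dist = v0:inf,v1:19,v2:inf,v3:inf,v4:9,v5:inf,v6:inf,v7:inf,v8:0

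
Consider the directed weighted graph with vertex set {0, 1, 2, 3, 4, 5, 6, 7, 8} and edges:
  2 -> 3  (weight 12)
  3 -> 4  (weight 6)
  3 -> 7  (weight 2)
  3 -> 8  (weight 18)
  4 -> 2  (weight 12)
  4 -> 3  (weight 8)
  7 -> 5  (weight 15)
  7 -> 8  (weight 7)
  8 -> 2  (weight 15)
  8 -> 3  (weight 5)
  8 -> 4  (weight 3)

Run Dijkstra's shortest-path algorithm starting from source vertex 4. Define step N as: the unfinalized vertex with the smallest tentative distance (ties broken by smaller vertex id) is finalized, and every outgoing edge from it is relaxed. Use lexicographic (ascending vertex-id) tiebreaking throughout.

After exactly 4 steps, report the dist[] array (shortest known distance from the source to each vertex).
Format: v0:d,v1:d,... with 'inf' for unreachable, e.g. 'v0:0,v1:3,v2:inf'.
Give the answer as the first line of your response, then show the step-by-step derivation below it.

v0:inf,v1:inf,v2:12,v3:8,v4:0,v5:25,v6:inf,v7:10,v8:17

step 1: dist = v0:inf,v1:inf,v2:12,v3:8,v4:0,v5:inf,v6:inf,v7:inf,v8:inf
step 2: dist = v0:inf,v1:inf,v2:12,v3:8,v4:0,v5:inf,v6:inf,v7:10,v8:26
step 3: dist = v0:inf,v1:inf,v2:12,v3:8,v4:0,v5:25,v6:inf,v7:10,v8:17
step 4: dist = v0:inf,v1:inf,v2:12,v3:8,v4:0,v5:25,v6:inf,v7:10,v8:17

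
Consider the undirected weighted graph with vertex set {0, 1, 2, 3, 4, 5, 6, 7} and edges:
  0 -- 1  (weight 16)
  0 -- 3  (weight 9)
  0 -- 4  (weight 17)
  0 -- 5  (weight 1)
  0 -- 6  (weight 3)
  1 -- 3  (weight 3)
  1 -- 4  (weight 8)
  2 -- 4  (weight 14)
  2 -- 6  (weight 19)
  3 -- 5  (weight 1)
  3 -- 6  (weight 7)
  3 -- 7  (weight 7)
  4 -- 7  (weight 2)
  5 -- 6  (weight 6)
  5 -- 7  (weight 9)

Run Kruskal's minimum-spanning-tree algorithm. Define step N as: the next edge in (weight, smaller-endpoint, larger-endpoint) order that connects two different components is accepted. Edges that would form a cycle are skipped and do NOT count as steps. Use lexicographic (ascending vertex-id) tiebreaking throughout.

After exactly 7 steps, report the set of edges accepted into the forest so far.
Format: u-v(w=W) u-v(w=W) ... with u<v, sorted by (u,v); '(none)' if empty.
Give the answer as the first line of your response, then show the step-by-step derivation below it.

0-5(w=1) 0-6(w=3) 1-3(w=3) 2-4(w=14) 3-5(w=1) 3-7(w=7) 4-7(w=2)

step 1: add edge 0-5 (w=1); MST = {0-5(w=1)}
step 2: add edge 3-5 (w=1); MST = {0-5(w=1) 3-5(w=1)}
step 3: add edge 4-7 (w=2); MST = {0-5(w=1) 3-5(w=1) 4-7(w=2)}
step 4: add edge 0-6 (w=3); MST = {0-5(w=1) 0-6(w=3) 3-5(w=1) 4-7(w=2)}
step 5: add edge 1-3 (w=3); MST = {0-5(w=1) 0-6(w=3) 1-3(w=3) 3-5(w=1) 4-7(w=2)}
step 6: add edge 3-7 (w=7); MST = {0-5(w=1) 0-6(w=3) 1-3(w=3) 3-5(w=1) 3-7(w=7) 4-7(w=2)}
step 7: add edge 2-4 (w=14); MST = {0-5(w=1) 0-6(w=3) 1-3(w=3) 2-4(w=14) 3-5(w=1) 3-7(w=7) 4-7(w=2)}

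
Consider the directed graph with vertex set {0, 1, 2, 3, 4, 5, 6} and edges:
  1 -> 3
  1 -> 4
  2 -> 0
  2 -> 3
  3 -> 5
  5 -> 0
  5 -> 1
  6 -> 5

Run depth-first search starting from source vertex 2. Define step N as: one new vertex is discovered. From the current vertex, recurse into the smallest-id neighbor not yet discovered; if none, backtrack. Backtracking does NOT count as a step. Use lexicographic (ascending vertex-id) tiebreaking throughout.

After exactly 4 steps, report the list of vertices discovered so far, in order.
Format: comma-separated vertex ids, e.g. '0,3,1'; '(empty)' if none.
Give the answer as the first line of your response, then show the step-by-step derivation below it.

2,0,3,5

step 1: discover 2; path=2; order=2
step 2: discover 0; path=2>0; order=2,0
step 3: discover 3; path=2>3; order=2,0,3
step 4: discover 5; path=2>3>5; order=2,0,3,5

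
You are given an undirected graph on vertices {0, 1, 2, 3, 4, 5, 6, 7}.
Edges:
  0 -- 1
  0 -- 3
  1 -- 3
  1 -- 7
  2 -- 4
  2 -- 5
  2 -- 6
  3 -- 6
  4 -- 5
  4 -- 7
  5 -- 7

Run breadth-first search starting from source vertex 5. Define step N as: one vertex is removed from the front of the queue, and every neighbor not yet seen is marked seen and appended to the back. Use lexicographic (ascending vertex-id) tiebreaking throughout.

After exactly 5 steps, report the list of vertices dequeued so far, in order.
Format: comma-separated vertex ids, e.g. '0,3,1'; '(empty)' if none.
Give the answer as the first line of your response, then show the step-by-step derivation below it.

5,2,4,7,6

step 1: dequeue 5; queue=[2,4,7]; order=5
step 2: dequeue 2; queue=[4,7,6]; order=5,2
step 3: dequeue 4; queue=[7,6]; order=5,2,4
step 4: dequeue 7; queue=[6,1]; order=5,2,4,7
step 5: dequeue 6; queue=[1,3]; order=5,2,4,7,6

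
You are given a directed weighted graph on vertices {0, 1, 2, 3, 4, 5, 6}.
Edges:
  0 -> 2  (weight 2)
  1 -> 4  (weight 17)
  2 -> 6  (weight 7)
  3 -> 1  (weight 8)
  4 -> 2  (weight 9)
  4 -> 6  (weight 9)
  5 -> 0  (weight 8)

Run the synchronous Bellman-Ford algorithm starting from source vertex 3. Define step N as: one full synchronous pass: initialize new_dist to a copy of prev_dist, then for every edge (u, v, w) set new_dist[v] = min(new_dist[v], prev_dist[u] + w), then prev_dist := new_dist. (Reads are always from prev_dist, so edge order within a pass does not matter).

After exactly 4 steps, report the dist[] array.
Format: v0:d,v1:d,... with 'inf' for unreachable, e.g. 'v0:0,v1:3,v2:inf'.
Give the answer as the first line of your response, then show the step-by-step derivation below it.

v0:inf,v1:8,v2:34,v3:0,v4:25,v5:inf,v6:34

step 1: dist = v0:inf,v1:8,v2:inf,v3:0,v4:inf,v5:inf,v6:inf
step 2: dist = v0:inf,v1:8,v2:inf,v3:0,v4:25,v5:inf,v6:inf
step 3: dist = v0:inf,v1:8,v2:34,v3:0,v4:25,v5:inf,v6:34
step 4: dist = v0:inf,v1:8,v2:34,v3:0,v4:25,v5:inf,v6:34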